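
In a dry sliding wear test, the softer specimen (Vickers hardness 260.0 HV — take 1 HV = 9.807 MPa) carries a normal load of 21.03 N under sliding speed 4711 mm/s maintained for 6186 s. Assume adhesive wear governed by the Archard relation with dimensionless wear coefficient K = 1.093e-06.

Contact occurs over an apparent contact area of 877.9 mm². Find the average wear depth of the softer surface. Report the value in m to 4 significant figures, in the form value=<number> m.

value=2.992e-07 m

All working math keeps full float precision. Displayed values are rounded, and rounded once at the end: four significant figures.
Convert: Sliding speed v = 4711 mm/s = 4.711 m/s. The distance L = v·t = 4.711 m/s × 6186 s = 2.914e+04 m.
Convert: Hardness H = 260.0 HV × 9.807 MPa/HV = 2550 MPa = 2.550e+09 Pa.
Convert: Contact area A = 877.9 mm² = 8.779e-04 m².
In SI base units, W = 21.03 N, H = 2.550e+09 Pa, K = 1.093e-06.
Worn volume V = K·W·L/H = 1.093e-06 · 21.03 · 2.914e+04 / 2.550e+09 = 2.627e-10 m³.
Depth of wear h = V/A = 2.627e-10 / 8.779e-04 = 2.992e-07 m.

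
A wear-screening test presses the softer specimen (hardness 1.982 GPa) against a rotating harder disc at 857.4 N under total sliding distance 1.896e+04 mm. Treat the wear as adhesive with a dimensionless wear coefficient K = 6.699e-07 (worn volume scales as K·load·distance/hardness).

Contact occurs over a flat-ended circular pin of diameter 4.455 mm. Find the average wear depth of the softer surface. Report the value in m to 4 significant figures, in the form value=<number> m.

value=3.525e-07 m

Each operation carries exact precision. Printed values are rounded, and rounded once at the end, at 4 significant figures.
Distance L = 1.896e+04 mm = 18.96 m.
Hardness H = 1.982 GPa = 1.982e+09 Pa.
Pin diameter d = 4.455 mm = 0.004455 m. Contact area A = π·d²/4 = π·(0.004455 m)²/4 = 1.559e-05 m².
In SI base units, W = 857.4 N, H = 1.982e+09 Pa, K = 6.699e-07.
Worn volume V = K·W·L/H = 6.699e-07 · 857.4 · 18.96 / 1.982e+09 = 5.494e-12 m³.
Depth of wear h = V/A = 5.494e-12 / 1.559e-05 = 3.525e-07 m.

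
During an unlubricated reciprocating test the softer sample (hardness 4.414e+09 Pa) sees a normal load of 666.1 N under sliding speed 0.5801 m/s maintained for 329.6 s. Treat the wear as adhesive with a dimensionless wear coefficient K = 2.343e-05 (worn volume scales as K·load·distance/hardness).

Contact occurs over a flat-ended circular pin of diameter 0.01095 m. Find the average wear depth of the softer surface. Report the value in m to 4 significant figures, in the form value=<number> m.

The intermediates are shown rounded. Every step holds full precision; rounded just once to four significant figures.
Convert: Distance L = v·t = 0.5801 m/s × 329.6 s = 191.2 m.
Convert: Contact area A = π·d²/4 = π·(0.01095 m)²/4 = 9.417e-05 m².
Collected in SI base units: W = 666.1 N, H = 4.414e+09 Pa, K = 2.343e-05.
Wear volume V = K·W·L/H = 2.343e-05 · 666.1 · 191.2 / 4.414e+09 = 6.760e-10 m³.
Depth of wear h = V/A = 6.760e-10 / 9.417e-05 = 7.179e-06 m.

value=7.179e-06 m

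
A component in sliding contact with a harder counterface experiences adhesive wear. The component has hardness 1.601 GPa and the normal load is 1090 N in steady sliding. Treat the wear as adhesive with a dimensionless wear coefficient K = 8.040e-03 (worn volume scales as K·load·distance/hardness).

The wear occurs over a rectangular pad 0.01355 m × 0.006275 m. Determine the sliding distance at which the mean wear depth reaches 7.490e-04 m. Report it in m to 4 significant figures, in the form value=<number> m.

Intermediate values appear rounded. The computation holds exact precision, and one last rounding: four significant figures.
Convert: Hardness H = 1.601 GPa = 1.601e+09 Pa.
Convert: Contact area A = 0.01355 m × 0.006275 m = 8.503e-05 m².
Expressed in SI base units: W = 1090 N, H = 1.601e+09 Pa, K = 8.040e-03.
Limit volume V_lim = h_lim·A = 7.490e-04 · 8.503e-05 = 6.368e-08 m³.
Sliding life L = V_lim·H/(K·W) = 6.368e-08 · 1.601e+09 / (8.040e-03 · 1090) = 11.63 m.

value=11.63 m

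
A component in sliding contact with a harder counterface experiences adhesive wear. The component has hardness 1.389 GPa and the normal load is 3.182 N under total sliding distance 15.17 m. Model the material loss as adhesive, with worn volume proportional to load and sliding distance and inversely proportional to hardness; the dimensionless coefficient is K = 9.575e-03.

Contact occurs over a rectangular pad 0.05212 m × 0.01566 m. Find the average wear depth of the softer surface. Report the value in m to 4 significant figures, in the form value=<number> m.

All working math carries exact precision. The intermediates are printed rounded; a lone final rounding: four significant figures.
Convert: Hardness H = 1.389 GPa = 1.389e+09 Pa.
Convert: Contact area A = 0.05212 m × 0.01566 m = 8.162e-04 m².
As SI base values: W = 3.182 N, H = 1.389e+09 Pa, K = 9.575e-03.
The Archard volume V = K·W·L/H = 9.575e-03 · 3.182 · 15.17 / 1.389e+09 = 3.328e-10 m³.
Mean wear depth h = V/A = 3.328e-10 / 8.162e-04 = 4.077e-07 m.

value=4.077e-07 m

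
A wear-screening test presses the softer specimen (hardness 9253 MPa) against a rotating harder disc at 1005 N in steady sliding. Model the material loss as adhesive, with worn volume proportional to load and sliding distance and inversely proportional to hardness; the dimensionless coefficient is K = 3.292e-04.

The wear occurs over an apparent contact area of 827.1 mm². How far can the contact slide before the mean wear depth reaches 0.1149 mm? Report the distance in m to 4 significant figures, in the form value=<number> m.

The algebra runs at exact precision; printed values are rounded, and rounded just once: 4 significant digits.
Hardness H = 9253 MPa = 9.253e+09 Pa.
Contact area A = 827.1 mm² = 8.271e-04 m².
Depth limit h_lim = 0.1149 mm = 1.149e-04 m.
Working in SI base units: W = 1005 N, H = 9.253e+09 Pa, K = 3.292e-04.
Permissible volume V_lim = h_lim·A = 1.149e-04 · 8.271e-04 = 9.503e-08 m³.
Sliding life L = V_lim·H/(K·W) = 9.503e-08 · 9.253e+09 / (3.292e-04 · 1005) = 2658 m.

value=2658 m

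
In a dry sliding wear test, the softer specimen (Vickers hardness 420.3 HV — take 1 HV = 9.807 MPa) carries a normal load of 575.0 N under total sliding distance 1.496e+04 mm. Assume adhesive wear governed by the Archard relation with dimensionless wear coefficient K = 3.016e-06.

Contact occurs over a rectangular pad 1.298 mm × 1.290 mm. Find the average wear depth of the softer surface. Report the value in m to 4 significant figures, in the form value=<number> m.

The algebra carries exact precision — intermediate values appear rounded, and rounded just once, at 4 significant digits.
Convert: Sliding distance L = 1.496e+04 mm = 14.96 m.
Convert: Hardness H = 420.3 HV × 9.807 MPa/HV = 4122 MPa = 4.122e+09 Pa.
Convert: Pad sides 1.298 mm × 1.290 mm = 0.001298 m × 0.001290 m. Contact area A = 0.001298 m × 0.001290 m = 1.674e-06 m².
Expressed in SI base units: W = 575.0 N, H = 4.122e+09 Pa, K = 3.016e-06.
Wear volume V = K·W·L/H = 3.016e-06 · 575.0 · 14.96 / 4.122e+09 = 6.294e-12 m³.
Wear depth h = V/A = 6.294e-12 / 1.674e-06 = 3.759e-06 m.

value=3.759e-06 m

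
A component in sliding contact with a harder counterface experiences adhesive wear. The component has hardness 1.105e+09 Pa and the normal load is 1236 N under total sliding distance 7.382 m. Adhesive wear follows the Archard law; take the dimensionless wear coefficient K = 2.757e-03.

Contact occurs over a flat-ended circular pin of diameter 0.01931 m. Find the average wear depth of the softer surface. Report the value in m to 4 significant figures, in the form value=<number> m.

value=7.773e-05 m

The algebra runs at full precision. Quoted intermediates are rounded — one final rounding to 4 significant figures.
Contact area A = π·d²/4 = π·(0.01931 m)²/4 = 2.929e-04 m².
Expressed in SI base units: W = 1236 N, H = 1.105e+09 Pa, K = 2.757e-03.
The Archard volume V = K·W·L/H = 2.757e-03 · 1236 · 7.382 / 1.105e+09 = 2.276e-08 m³.
Depth of wear h = V/A = 2.276e-08 / 2.929e-04 = 7.773e-05 m.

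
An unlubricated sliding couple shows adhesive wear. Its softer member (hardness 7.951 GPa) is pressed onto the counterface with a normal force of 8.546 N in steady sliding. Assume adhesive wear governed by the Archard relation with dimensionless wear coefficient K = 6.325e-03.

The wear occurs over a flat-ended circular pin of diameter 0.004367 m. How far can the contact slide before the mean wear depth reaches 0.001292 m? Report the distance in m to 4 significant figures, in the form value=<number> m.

value=2847 m

Intermediates are displayed rounded, and all arithmetic keeps exact precision, and rounded just once to four significant figures.
Convert: Hardness H = 7.951 GPa = 7.951e+09 Pa.
Convert: Contact area A = π·d²/4 = π·(0.004367 m)²/4 = 1.498e-05 m².
SI base units throughout: W = 8.546 N, H = 7.951e+09 Pa, K = 6.325e-03.
Allowed volume V_lim = h_lim·A = 0.001292 · 1.498e-05 = 1.935e-08 m³.
So the life L = V_lim·H/(K·W) = 1.935e-08 · 7.951e+09 / (6.325e-03 · 8.546) = 2847 m.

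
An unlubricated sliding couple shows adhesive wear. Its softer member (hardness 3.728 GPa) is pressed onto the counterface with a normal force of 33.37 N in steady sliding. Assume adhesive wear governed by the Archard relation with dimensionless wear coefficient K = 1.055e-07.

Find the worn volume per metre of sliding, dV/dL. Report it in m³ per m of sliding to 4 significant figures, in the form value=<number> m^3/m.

value=9.443e-16 m^3/m

The intermediates are displayed rounded; each operation carries exact precision, and rounded once at the end: four significant figures.
Hardness H = 3.728 GPa = 3.728e+09 Pa.
In SI base units: W = 33.37 N, H = 3.728e+09 Pa, K = 1.055e-07.
The wear rate dV/dL = K·W/H, per unit distance: 1.055e-07 · 33.37 / 3.728e+09 = 9.443e-16 m³/m.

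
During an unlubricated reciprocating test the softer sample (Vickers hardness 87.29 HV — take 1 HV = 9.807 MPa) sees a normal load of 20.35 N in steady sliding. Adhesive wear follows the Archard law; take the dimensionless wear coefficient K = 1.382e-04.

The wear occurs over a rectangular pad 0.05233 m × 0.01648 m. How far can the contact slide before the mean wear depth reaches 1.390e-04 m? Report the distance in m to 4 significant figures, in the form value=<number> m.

value=3.649e+04 m

Each operation runs at exact precision — the intermediates are printed rounded, and one final rounding to 4 significant figures.
Hardness H = 87.29 HV × 9.807 MPa/HV = 856.1 MPa = 8.561e+08 Pa.
Contact area A = 0.05233 m × 0.01648 m = 8.624e-04 m².
In SI base units, W = 20.35 N, H = 8.561e+08 Pa, K = 1.382e-04.
Volume at the limit: V_lim = h_lim·A = 1.390e-04 · 8.624e-04 = 1.199e-07 m³.
Inverting, life L = V_lim·H/(K·W) = 1.199e-07 · 8.561e+08 / (1.382e-04 · 20.35) = 3.649e+04 m.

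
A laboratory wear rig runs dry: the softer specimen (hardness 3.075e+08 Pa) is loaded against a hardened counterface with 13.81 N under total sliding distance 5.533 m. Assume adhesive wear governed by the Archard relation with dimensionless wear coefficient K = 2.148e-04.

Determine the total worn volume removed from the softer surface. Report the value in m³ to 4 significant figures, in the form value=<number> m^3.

value=5.338e-11 m^3

All arithmetic keeps full precision; intermediate values are displayed rounded; a lone final rounding to 4 significant digits.
Working in SI base units: W = 13.81 N, H = 3.075e+08 Pa, K = 2.148e-04.
Worn volume V = K·W·L/H = 2.148e-04 · 13.81 · 5.533 / 3.075e+08 = 5.338e-11 m³.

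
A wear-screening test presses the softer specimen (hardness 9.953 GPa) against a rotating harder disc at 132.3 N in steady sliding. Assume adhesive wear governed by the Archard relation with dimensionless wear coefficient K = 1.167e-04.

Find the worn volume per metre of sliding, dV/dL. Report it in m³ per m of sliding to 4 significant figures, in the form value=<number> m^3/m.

Intermediate values are displayed rounded — each operation runs at full precision — a single final rounding: four significant figures.
Hardness H = 9.953 GPa = 9.953e+09 Pa.
Restated in SI base units: W = 132.3 N, H = 9.953e+09 Pa, K = 1.167e-04.
Rate of wear dV/dL = K·W/H: 1.167e-04 · 132.3 / 9.953e+09 = 1.551e-12 m³/m.

value=1.551e-12 m^3/m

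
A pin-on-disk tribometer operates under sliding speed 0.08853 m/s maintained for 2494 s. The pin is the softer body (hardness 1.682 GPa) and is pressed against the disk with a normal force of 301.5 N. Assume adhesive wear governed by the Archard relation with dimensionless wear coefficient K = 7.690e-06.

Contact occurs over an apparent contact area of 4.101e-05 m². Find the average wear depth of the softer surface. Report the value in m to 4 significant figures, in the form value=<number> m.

value=7.421e-06 m

Intermediate values appear rounded, and all arithmetic maintains exact precision — rounded once at the end to four significant figures.
Convert: Path length L = v·t = 0.08853 m/s × 2494 s = 220.8 m.
Convert: Hardness H = 1.682 GPa = 1.682e+09 Pa.
Expressed in SI base units: W = 301.5 N, H = 1.682e+09 Pa, K = 7.690e-06.
By Archard's law, V = K·W·L/H = 7.690e-06 · 301.5 · 220.8 / 1.682e+09 = 3.044e-10 m³.
Wear depth h = V/A = 3.044e-10 / 4.101e-05 = 7.421e-06 m.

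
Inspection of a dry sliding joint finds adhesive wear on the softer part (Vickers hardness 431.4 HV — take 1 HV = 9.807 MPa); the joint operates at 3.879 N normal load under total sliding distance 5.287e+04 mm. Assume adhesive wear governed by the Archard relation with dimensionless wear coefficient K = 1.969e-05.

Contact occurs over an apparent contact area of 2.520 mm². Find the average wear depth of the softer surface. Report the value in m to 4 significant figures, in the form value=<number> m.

Intermediates are shown rounded, and every step maintains exact precision; a lone final rounding: four significant digits.
Convert: Path length L = 5.287e+04 mm = 52.87 m.
Convert: Hardness H = 431.4 HV × 9.807 MPa/HV = 4231 MPa = 4.231e+09 Pa.
Convert: Contact area A = 2.520 mm² = 2.520e-06 m².
Working in SI base units: W = 3.879 N, H = 4.231e+09 Pa, K = 1.969e-05.
Apply Archard: V = K·W·L/H = 1.969e-05 · 3.879 · 52.87 / 4.231e+09 = 9.545e-13 m³.
Depth of wear h = V/A = 9.545e-13 / 2.520e-06 = 3.788e-07 m.

value=3.788e-07 m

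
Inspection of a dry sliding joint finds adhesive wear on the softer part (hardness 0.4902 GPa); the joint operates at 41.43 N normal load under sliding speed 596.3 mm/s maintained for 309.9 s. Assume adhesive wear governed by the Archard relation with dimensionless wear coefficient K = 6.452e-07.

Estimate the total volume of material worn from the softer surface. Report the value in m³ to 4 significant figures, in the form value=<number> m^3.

value=1.008e-11 m^3

The algebra maintains exact precision; the intermediates are shown rounded, and a lone final rounding to 4 significant figures.
Sliding speed v = 596.3 mm/s = 0.5963 m/s. Sliding distance L = v·t = 0.5963 m/s × 309.9 s = 184.8 m.
Hardness H = 0.4902 GPa = 4.902e+08 Pa.
Restated in SI base units: W = 41.43 N, H = 4.902e+08 Pa, K = 6.452e-07.
Wear volume V = K·W·L/H = 6.452e-07 · 41.43 · 184.8 / 4.902e+08 = 1.008e-11 m³.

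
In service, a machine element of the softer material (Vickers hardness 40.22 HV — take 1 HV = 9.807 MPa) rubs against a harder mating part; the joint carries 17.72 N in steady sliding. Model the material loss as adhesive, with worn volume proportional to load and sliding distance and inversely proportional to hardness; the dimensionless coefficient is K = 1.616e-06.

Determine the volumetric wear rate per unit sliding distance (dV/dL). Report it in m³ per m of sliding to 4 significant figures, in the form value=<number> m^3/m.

value=7.260e-14 m^3/m

The intermediates are shown rounded; every step carries full float precision, and one final rounding to four significant digits.
Hardness H = 40.22 HV × 9.807 MPa/HV = 394.4 MPa = 3.944e+08 Pa.
In SI base units, W = 17.72 N, H = 3.944e+08 Pa, K = 1.616e-06.
Wear rate dV/dL = K·W/H (independent of L): 1.616e-06 · 17.72 / 3.944e+08 = 7.260e-14 m³/m.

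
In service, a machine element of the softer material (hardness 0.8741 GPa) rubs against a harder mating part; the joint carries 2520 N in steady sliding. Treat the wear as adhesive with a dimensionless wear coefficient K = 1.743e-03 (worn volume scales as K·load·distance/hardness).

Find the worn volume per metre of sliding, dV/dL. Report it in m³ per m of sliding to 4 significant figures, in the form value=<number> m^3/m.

Every step carries exact precision, and the intermediates are printed rounded. Rounded just once to 4 significant digits.
Hardness H = 0.8741 GPa = 8.741e+08 Pa.
Restated in SI base units: W = 2520 N, H = 8.741e+08 Pa, K = 1.743e-03.
Sliding wear rate dV/dL = K·W/H (independent of L): 1.743e-03 · 2520 / 8.741e+08 = 5.025e-09 m³/m.

value=5.025e-09 m^3/m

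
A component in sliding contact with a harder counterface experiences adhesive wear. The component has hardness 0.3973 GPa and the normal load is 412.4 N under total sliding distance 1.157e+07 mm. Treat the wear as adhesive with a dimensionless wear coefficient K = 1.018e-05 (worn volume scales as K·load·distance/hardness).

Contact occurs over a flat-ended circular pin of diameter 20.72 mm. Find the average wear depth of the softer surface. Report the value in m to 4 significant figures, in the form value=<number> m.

value=3.626e-04 m

Every step runs at exact precision. Quoted intermediates are rounded; one final rounding: four significant digits.
Total distance L = 1.157e+07 mm = 1.157e+04 m.
Hardness H = 0.3973 GPa = 3.973e+08 Pa.
Pin diameter d = 20.72 mm = 0.02072 m. Contact area A = π·d²/4 = π·(0.02072 m)²/4 = 3.372e-04 m².
Working in SI base units: W = 412.4 N, H = 3.973e+08 Pa, K = 1.018e-05.
Worn volume V = K·W·L/H = 1.018e-05 · 412.4 · 1.157e+04 / 3.973e+08 = 1.223e-07 m³.
Wear depth h = V/A = 1.223e-07 / 3.372e-04 = 3.626e-04 m.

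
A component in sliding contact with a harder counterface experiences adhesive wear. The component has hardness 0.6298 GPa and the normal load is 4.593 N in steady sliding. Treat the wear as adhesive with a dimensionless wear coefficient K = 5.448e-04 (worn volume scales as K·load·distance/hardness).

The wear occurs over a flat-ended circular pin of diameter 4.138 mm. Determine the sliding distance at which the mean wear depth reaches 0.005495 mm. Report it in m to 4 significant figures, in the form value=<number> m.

The intermediates are displayed rounded, and every step maintains full float precision — one last rounding to four significant digits.
Convert: Hardness H = 0.6298 GPa = 6.298e+08 Pa.
Convert: Pin diameter d = 4.138 mm = 0.004138 m. Contact area A = π·d²/4 = π·(0.004138 m)²/4 = 1.345e-05 m².
Convert: Depth limit h_lim = 0.005495 mm = 5.495e-06 m.
In SI base units: W = 4.593 N, H = 6.298e+08 Pa, K = 5.448e-04.
Allowed volume V_lim = h_lim·A = 5.495e-06 · 1.345e-05 = 7.390e-11 m³.
Inverting, life L = V_lim·H/(K·W) = 7.390e-11 · 6.298e+08 / (5.448e-04 · 4.593) = 18.60 m.

value=18.60 m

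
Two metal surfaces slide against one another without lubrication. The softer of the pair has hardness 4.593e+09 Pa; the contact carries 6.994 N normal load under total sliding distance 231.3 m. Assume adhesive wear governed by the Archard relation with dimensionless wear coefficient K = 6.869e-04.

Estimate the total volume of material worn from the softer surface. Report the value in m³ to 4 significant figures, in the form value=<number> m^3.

The algebra keeps exact precision; the intermediates are printed rounded; rounded once at the end, at 4 significant digits.
Expressed in SI base units: W = 6.994 N, H = 4.593e+09 Pa, K = 6.869e-04.
Archard relation: V = K·W·L/H = 6.869e-04 · 6.994 · 231.3 / 4.593e+09 = 2.419e-10 m³.

value=2.419e-10 m^3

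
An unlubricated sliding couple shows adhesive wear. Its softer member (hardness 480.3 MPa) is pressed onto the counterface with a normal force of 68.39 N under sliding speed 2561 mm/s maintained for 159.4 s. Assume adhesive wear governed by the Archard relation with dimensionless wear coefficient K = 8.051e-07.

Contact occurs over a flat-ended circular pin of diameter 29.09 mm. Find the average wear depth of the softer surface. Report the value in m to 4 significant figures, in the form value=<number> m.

value=7.041e-08 m

Shown intermediates are rounded. All working math runs at full float precision — one last rounding to four significant figures.
Sliding speed v = 2561 mm/s = 2.561 m/s. Path length L = v·t = 2.561 m/s × 159.4 s = 408.2 m.
Hardness H = 480.3 MPa = 4.803e+08 Pa.
Pin diameter d = 29.09 mm = 0.02909 m. Contact area A = π·d²/4 = π·(0.02909 m)²/4 = 6.646e-04 m².
Restated in SI base units: W = 68.39 N, H = 4.803e+08 Pa, K = 8.051e-07.
Wear volume V = K·W·L/H = 8.051e-07 · 68.39 · 408.2 / 4.803e+08 = 4.680e-11 m³.
Depth of wear h = V/A = 4.680e-11 / 6.646e-04 = 7.041e-08 m.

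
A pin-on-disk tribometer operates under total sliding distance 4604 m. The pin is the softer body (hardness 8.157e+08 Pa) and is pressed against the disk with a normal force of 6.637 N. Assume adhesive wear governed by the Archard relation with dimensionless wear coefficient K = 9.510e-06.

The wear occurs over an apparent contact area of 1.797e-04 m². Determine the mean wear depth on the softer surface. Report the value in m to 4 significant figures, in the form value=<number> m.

value=1.982e-06 m

The intermediates appear rounded; each operation runs at exact precision. Rounded once at the end: four significant figures.
As SI base values: W = 6.637 N, H = 8.157e+08 Pa, K = 9.510e-06.
Archard relation: V = K·W·L/H = 9.510e-06 · 6.637 · 4604 / 8.157e+08 = 3.563e-10 m³.
Wear depth h = V/A = 3.563e-10 / 1.797e-04 = 1.982e-06 m.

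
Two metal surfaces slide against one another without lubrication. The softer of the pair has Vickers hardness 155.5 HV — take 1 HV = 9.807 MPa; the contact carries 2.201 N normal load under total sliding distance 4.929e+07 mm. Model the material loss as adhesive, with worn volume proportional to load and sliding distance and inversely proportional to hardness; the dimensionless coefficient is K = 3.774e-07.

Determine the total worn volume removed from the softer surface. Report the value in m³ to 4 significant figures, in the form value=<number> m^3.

Shown intermediates are rounded, and all working math runs at full precision — one final rounding, at 4 significant figures.
Convert: Path length L = 4.929e+07 mm = 4.929e+04 m.
Convert: Hardness H = 155.5 HV × 9.807 MPa/HV = 1525 MPa = 1.525e+09 Pa.
Expressed in SI base units: W = 2.201 N, H = 1.525e+09 Pa, K = 3.774e-07.
Worn volume V = K·W·L/H = 3.774e-07 · 2.201 · 4.929e+04 / 1.525e+09 = 2.685e-11 m³.

value=2.685e-11 m^3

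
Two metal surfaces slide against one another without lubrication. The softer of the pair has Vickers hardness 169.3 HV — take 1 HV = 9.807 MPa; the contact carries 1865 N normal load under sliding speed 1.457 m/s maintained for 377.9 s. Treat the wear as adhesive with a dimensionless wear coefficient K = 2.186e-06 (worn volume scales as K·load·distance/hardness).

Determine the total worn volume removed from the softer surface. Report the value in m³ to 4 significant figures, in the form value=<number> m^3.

value=1.352e-09 m^3

Intermediate values appear rounded, and the computation maintains full float precision, and one final rounding, at 4 significant figures.
Convert: Total distance L = v·t = 1.457 m/s × 377.9 s = 550.6 m.
Convert: Hardness H = 169.3 HV × 9.807 MPa/HV = 1660 MPa = 1.660e+09 Pa.
Collected in SI base units: W = 1865 N, H = 1.660e+09 Pa, K = 2.186e-06.
Archard volume V = K·W·L/H = 2.186e-06 · 1865 · 550.6 / 1.660e+09 = 1.352e-09 m³.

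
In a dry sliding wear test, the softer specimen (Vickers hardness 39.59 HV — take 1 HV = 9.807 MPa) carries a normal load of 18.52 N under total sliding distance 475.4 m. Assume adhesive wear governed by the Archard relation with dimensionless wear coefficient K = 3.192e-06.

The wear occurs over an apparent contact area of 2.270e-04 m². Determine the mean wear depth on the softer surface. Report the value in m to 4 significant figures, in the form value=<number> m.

value=3.189e-07 m

Each operation keeps full precision, and the intermediates are printed rounded. Rounded once at the end: four significant figures.
Hardness H = 39.59 HV × 9.807 MPa/HV = 388.3 MPa = 3.883e+08 Pa.
As SI base values: W = 18.52 N, H = 3.883e+08 Pa, K = 3.192e-06.
Apply Archard: V = K·W·L/H = 3.192e-06 · 18.52 · 475.4 / 3.883e+08 = 7.238e-11 m³.
Depth h = V/A = 7.238e-11 / 2.270e-04 = 3.189e-07 m.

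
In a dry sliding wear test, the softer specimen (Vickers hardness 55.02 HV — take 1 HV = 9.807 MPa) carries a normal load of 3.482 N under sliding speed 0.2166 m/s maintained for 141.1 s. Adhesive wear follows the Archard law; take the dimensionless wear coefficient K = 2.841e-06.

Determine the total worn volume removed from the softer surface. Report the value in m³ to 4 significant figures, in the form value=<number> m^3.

value=5.603e-13 m^3

The intermediates are displayed rounded, and the computation carries full float precision — a lone final rounding to 4 significant digits.
Convert: The distance L = v·t = 0.2166 m/s × 141.1 s = 30.56 m.
Convert: Hardness H = 55.02 HV × 9.807 MPa/HV = 539.6 MPa = 5.396e+08 Pa.
Expressed in SI base units: W = 3.482 N, H = 5.396e+08 Pa, K = 2.841e-06.
By Archard's law, V = K·W·L/H = 2.841e-06 · 3.482 · 30.56 / 5.396e+08 = 5.603e-13 m³.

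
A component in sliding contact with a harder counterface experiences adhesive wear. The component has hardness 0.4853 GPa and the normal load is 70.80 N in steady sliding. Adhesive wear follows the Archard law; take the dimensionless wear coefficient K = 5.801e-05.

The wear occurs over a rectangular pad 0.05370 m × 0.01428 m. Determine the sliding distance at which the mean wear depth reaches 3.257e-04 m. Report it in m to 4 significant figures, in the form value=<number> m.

value=2.951e+04 m

The algebra maintains full precision; intermediates appear rounded. Rounded once at the end: four significant figures.
Convert: Hardness H = 0.4853 GPa = 4.853e+08 Pa.
Convert: Contact area A = 0.05370 m × 0.01428 m = 7.668e-04 m².
Working in SI base units: W = 70.80 N, H = 4.853e+08 Pa, K = 5.801e-05.
At the depth limit, V_lim = h_lim·A = 3.257e-04 · 7.668e-04 = 2.498e-07 m³.
Life L = V_lim·H/(K·W) = 2.498e-07 · 4.853e+08 / (5.801e-05 · 70.80) = 2.951e+04 m.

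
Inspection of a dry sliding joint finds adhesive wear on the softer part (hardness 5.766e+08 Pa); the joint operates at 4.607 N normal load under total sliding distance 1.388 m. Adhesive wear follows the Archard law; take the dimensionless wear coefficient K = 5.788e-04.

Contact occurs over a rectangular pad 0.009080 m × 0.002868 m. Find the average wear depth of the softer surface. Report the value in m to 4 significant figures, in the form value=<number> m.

value=2.465e-07 m

The intermediates are displayed rounded, and the algebra holds full float precision; a lone final rounding to four significant digits.
Contact area A = 0.009080 m × 0.002868 m = 2.604e-05 m².
Restated in SI base units: W = 4.607 N, H = 5.766e+08 Pa, K = 5.788e-04.
Worn volume V = K·W·L/H = 5.788e-04 · 4.607 · 1.388 / 5.766e+08 = 6.419e-12 m³.
Depth of wear h = V/A = 6.419e-12 / 2.604e-05 = 2.465e-07 m.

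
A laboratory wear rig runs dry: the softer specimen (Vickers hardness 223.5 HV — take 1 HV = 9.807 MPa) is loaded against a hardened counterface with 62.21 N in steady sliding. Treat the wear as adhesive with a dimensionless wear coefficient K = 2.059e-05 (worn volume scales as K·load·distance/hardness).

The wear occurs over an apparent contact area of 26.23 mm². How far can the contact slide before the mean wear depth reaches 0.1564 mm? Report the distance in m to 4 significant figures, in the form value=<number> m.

Intermediate values are shown rounded. The computation runs at full precision. Rounded just once to 4 significant figures.
Convert: Hardness H = 223.5 HV × 9.807 MPa/HV = 2192 MPa = 2.192e+09 Pa.
Convert: Contact area A = 26.23 mm² = 2.623e-05 m².
Convert: Depth limit h_lim = 0.1564 mm = 1.564e-04 m.
In SI base units: W = 62.21 N, H = 2.192e+09 Pa, K = 2.059e-05.
Permissible volume V_lim = h_lim·A = 1.564e-04 · 2.623e-05 = 4.102e-09 m³.
So the life L = V_lim·H/(K·W) = 4.102e-09 · 2.192e+09 / (2.059e-05 · 62.21) = 7020 m.

value=7020 m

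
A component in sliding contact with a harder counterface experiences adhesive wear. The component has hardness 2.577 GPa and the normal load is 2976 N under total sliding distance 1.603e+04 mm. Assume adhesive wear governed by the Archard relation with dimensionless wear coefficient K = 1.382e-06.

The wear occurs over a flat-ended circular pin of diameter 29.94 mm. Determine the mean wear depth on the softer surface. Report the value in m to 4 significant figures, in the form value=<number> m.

Printed values are rounded. The computation runs at full precision; one last rounding to four significant digits.
Convert: Distance L = 1.603e+04 mm = 16.03 m.
Convert: Hardness H = 2.577 GPa = 2.577e+09 Pa.
Convert: Pin diameter d = 29.94 mm = 0.02994 m. Contact area A = π·d²/4 = π·(0.02994 m)²/4 = 7.040e-04 m².
Working in SI base units: W = 2976 N, H = 2.577e+09 Pa, K = 1.382e-06.
Wear volume V = K·W·L/H = 1.382e-06 · 2976 · 16.03 / 2.577e+09 = 2.558e-11 m³.
Depth of wear h = V/A = 2.558e-11 / 7.040e-04 = 3.634e-08 m.

value=3.634e-08 m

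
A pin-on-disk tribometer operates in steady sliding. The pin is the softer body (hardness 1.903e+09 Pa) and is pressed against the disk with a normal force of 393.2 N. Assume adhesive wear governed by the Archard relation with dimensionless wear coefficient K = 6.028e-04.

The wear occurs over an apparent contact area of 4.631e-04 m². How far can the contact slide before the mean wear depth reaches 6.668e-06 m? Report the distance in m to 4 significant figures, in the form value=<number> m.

All arithmetic holds exact precision. The intermediates are shown rounded, and a single final rounding: four significant figures.
In SI base units: W = 393.2 N, H = 1.903e+09 Pa, K = 6.028e-04.
Limit volume V_lim = h_lim·A = 6.668e-06 · 4.631e-04 = 3.088e-09 m³.
Inverting, life L = V_lim·H/(K·W) = 3.088e-09 · 1.903e+09 / (6.028e-04 · 393.2) = 24.79 m.

value=24.79 m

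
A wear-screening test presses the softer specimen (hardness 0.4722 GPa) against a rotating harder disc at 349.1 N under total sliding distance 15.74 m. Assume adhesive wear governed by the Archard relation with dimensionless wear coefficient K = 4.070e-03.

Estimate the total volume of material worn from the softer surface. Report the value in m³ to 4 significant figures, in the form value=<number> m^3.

Intermediate values are shown rounded; the computation keeps full float precision, and rounded just once to four significant figures.
Hardness H = 0.4722 GPa = 4.722e+08 Pa.
In SI base units, W = 349.1 N, H = 4.722e+08 Pa, K = 4.070e-03.
Worn volume V = K·W·L/H = 4.070e-03 · 349.1 · 15.74 / 4.722e+08 = 4.736e-08 m³.

value=4.736e-08 m^3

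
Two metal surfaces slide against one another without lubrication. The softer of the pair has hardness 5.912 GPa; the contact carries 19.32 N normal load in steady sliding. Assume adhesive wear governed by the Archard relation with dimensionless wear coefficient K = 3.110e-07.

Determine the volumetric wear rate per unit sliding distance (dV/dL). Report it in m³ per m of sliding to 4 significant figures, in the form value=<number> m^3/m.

value=1.016e-15 m^3/m

Shown intermediates are rounded. Every step keeps full float precision, and a lone final rounding, at 4 significant figures.
Hardness H = 5.912 GPa = 5.912e+09 Pa.
Restated in SI base units: W = 19.32 N, H = 5.912e+09 Pa, K = 3.110e-07.
Wear rate dV/dL = K·W/H — distance-free: 3.110e-07 · 19.32 / 5.912e+09 = 1.016e-15 m³/m.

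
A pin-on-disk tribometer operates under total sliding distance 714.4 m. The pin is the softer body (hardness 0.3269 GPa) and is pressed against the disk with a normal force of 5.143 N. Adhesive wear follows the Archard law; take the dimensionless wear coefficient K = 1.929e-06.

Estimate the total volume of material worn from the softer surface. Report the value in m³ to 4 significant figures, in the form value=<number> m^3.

Intermediate values appear rounded; every step carries full precision. Rounded just once to four significant digits.
Convert: Hardness H = 0.3269 GPa = 3.269e+08 Pa.
In SI base units, W = 5.143 N, H = 3.269e+08 Pa, K = 1.929e-06.
Archard volume V = K·W·L/H = 1.929e-06 · 5.143 · 714.4 / 3.269e+08 = 2.168e-11 m³.

value=2.168e-11 m^3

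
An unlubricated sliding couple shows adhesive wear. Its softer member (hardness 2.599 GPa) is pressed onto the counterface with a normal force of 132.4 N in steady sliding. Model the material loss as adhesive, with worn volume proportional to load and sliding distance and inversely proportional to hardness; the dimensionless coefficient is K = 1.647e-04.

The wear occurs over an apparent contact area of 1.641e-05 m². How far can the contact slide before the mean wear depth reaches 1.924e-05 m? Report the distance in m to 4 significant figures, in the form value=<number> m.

The computation keeps full precision. Intermediates are printed rounded. Rounded just once, at 4 significant figures.
Convert: Hardness H = 2.599 GPa = 2.599e+09 Pa.
Working in SI base units: W = 132.4 N, H = 2.599e+09 Pa, K = 1.647e-04.
At the depth limit, V_lim = h_lim·A = 1.924e-05 · 1.641e-05 = 3.157e-10 m³.
Inverting, life L = V_lim·H/(K·W) = 3.157e-10 · 2.599e+09 / (1.647e-04 · 132.4) = 37.63 m.

value=37.63 m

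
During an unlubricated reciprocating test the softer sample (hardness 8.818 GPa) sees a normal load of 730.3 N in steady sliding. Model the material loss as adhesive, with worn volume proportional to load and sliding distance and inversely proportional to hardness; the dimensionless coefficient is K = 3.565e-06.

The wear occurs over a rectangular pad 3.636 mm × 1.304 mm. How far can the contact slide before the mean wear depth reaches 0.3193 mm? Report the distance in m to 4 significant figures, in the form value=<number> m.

Intermediate values are displayed rounded, and each operation keeps exact precision, and one final rounding, at four significant digits.
Convert: Hardness H = 8.818 GPa = 8.818e+09 Pa.
Convert: Pad sides 3.636 mm × 1.304 mm = 0.003636 m × 0.001304 m. Contact area A = 0.003636 m × 0.001304 m = 4.741e-06 m².
Convert: Depth limit h_lim = 0.3193 mm = 3.193e-04 m.
Working in SI base units: W = 730.3 N, H = 8.818e+09 Pa, K = 3.565e-06.
Allowed volume V_lim = h_lim·A = 3.193e-04 · 4.741e-06 = 1.514e-09 m³.
Sliding life L = V_lim·H/(K·W) = 1.514e-09 · 8.818e+09 / (3.565e-06 · 730.3) = 5128 m.

value=5128 m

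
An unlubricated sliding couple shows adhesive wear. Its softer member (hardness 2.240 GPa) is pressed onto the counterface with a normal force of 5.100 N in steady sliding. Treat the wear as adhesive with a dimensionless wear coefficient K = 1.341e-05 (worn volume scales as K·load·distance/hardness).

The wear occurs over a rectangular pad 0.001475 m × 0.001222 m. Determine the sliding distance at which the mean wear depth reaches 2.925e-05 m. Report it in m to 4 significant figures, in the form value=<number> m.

Every step holds full precision. Intermediate values are shown rounded. Rounded just once: four significant figures.
Hardness H = 2.240 GPa = 2.240e+09 Pa.
Contact area A = 0.001475 m × 0.001222 m = 1.802e-06 m².
In SI base units, W = 5.100 N, H = 2.240e+09 Pa, K = 1.341e-05.
Wearable volume V_lim = h_lim·A = 2.925e-05 · 1.802e-06 = 5.272e-11 m³.
Thus life L = V_lim·H/(K·W) = 5.272e-11 · 2.240e+09 / (1.341e-05 · 5.100) = 1727 m.

value=1727 m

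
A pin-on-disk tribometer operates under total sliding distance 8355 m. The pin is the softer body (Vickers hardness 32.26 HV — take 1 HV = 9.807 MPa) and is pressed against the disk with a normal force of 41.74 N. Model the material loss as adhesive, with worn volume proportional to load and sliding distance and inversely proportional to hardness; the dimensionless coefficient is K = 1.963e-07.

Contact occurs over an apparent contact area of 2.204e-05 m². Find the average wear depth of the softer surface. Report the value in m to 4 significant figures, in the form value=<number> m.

value=9.818e-06 m

Intermediate values are printed rounded — each operation maintains full precision — a lone final rounding, at four significant figures.
Convert: Hardness H = 32.26 HV × 9.807 MPa/HV = 316.4 MPa = 3.164e+08 Pa.
Working in SI base units: W = 41.74 N, H = 3.164e+08 Pa, K = 1.963e-07.
By Archard's law, V = K·W·L/H = 1.963e-07 · 41.74 · 8355 / 3.164e+08 = 2.164e-10 m³.
Depth h = V/A = 2.164e-10 / 2.204e-05 = 9.818e-06 m.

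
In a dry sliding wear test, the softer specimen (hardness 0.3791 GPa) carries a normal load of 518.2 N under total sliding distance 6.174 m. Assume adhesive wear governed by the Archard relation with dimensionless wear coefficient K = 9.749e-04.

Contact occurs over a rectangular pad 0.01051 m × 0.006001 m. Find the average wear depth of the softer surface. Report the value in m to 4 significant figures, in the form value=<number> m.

value=1.304e-04 m

The intermediates appear rounded — all working math holds exact precision — one final rounding: 4 significant figures.
Hardness H = 0.3791 GPa = 3.791e+08 Pa.
Contact area A = 0.01051 m × 0.006001 m = 6.307e-05 m².
SI base units throughout: W = 518.2 N, H = 3.791e+08 Pa, K = 9.749e-04.
Volume removed: V = K·W·L/H = 9.749e-04 · 518.2 · 6.174 / 3.791e+08 = 8.228e-09 m³.
Depth of wear h = V/A = 8.228e-09 / 6.307e-05 = 1.304e-04 m.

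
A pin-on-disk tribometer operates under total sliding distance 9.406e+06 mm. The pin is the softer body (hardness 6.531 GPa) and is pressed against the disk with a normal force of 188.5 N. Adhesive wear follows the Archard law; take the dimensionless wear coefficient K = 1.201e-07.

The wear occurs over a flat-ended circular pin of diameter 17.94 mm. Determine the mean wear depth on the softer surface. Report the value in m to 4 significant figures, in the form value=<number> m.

value=1.290e-07 m

The computation keeps full float precision, and intermediate values are printed rounded — a lone final rounding: four significant figures.
Convert: Distance covered L = 9.406e+06 mm = 9406 m.
Convert: Hardness H = 6.531 GPa = 6.531e+09 Pa.
Convert: Pin diameter d = 17.94 mm = 0.01794 m. Contact area A = π·d²/4 = π·(0.01794 m)²/4 = 2.528e-04 m².
Expressed in SI base units: W = 188.5 N, H = 6.531e+09 Pa, K = 1.201e-07.
Apply Archard: V = K·W·L/H = 1.201e-07 · 188.5 · 9406 / 6.531e+09 = 3.260e-11 m³.
Depth of wear h = V/A = 3.260e-11 / 2.528e-04 = 1.290e-07 m.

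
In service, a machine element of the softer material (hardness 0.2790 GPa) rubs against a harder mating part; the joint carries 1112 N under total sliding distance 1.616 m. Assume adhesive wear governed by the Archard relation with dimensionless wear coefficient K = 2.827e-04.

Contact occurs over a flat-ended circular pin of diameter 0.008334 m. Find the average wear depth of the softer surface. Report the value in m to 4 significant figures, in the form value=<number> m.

value=3.338e-05 m

All working math runs at full precision; quoted intermediates are rounded, and one final rounding to four significant figures.
Hardness H = 0.2790 GPa = 2.790e+08 Pa.
Contact area A = π·d²/4 = π·(0.008334 m)²/4 = 5.455e-05 m².
In SI base units: W = 1112 N, H = 2.790e+08 Pa, K = 2.827e-04.
Volume removed: V = K·W·L/H = 2.827e-04 · 1112 · 1.616 / 2.790e+08 = 1.821e-09 m³.
Wear depth h = V/A = 1.821e-09 / 5.455e-05 = 3.338e-05 m.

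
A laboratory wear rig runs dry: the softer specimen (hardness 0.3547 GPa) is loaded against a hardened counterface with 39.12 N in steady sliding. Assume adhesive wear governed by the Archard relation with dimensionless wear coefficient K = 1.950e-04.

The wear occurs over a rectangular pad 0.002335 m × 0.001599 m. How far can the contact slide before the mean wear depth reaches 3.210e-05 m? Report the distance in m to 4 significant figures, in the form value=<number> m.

Intermediate values are shown rounded — all working math runs at full float precision — rounded just once, at 4 significant figures.
Convert: Hardness H = 0.3547 GPa = 3.547e+08 Pa.
Convert: Contact area A = 0.002335 m × 0.001599 m = 3.734e-06 m².
In SI base units: W = 39.12 N, H = 3.547e+08 Pa, K = 1.950e-04.
Limit volume V_lim = h_lim·A = 3.210e-05 · 3.734e-06 = 1.199e-10 m³.
Thus life L = V_lim·H/(K·W) = 1.199e-10 · 3.547e+08 / (1.950e-04 · 39.12) = 5.573 m.

value=5.573 m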